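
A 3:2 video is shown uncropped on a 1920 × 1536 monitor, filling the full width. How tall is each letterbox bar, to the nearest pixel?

128 px

Content height = 1920 × 2/3 ≈ 1280.00 px.
1536 − 1280.00 = 256.00 px of bars (128.00 each).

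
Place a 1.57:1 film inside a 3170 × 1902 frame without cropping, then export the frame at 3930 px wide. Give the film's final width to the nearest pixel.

At 3170×1902 the film is height-limited, so width = 1902 × 1.570 ≈ 2986.14 px.
Scaling 3170 → 3930 is ×1.2397, so the width becomes 2986.14 × 1.2397 ≈ 3702.06 px.

3702 px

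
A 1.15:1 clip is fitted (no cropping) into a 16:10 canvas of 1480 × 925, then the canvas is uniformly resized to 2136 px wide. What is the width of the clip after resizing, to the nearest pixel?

At 1480×925 the clip is height-limited, so width = 925 × 1.150 ≈ 1063.75 px.
The frame scales by 2136/1480 = 1.4432; 1063.75 × 1.4432 ≈ 1535.25 px.

1535 px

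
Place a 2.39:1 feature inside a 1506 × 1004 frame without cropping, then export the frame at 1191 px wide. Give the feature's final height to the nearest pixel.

498 px

At 1506×1004 the feature is width-limited, so height = 1506 / 2.390 ≈ 630.13 px.
Resizing to 1191 px wide multiplies everything by 0.7908: 630.13 → 498.33 px.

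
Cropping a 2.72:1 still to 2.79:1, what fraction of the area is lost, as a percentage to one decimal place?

2.5%

Going from 2.72:1 to 2.79:1 means cutting height while keeping width.
(2.720)/(2.790) ≈ 0.975 of the area survives, leaving 2.51% discarded.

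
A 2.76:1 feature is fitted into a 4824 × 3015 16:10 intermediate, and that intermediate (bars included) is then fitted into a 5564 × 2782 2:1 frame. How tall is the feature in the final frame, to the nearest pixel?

1613 px

Inside the 4824×3015 canvas the feature is width-limited at 4824.00 × 1747.83.
Second fit — the 16:10 canvas into 5564×2782 spans the height: 4451.20 × 2782.00 (×0.9227 from 4824×3015).
So the feature's height is 1747.83 × 0.9227 ≈ 1612.75.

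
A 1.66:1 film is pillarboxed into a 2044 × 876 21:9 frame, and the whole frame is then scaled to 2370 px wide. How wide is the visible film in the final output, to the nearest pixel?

1686 px

Fitted into 2044×876, the film spans the height; its width is 876 × 1.660 ≈ 1454.16 px.
Scaling 2044 → 2370 is ×1.1595, so the width becomes 1454.16 × 1.1595 ≈ 1686.09 px.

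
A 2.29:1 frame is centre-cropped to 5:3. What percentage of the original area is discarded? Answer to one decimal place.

27.2%

Going from 2.29:1 to 5:3 means cutting width while keeping height.
(1.667)/(2.290) ≈ 0.728 of the area survives, leaving 27.22% discarded.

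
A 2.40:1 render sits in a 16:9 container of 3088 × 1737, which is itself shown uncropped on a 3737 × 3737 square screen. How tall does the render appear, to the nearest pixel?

2.40:1 in 3088×1737: fills the width, so the render is 3088.00 × 1286.67.
The 16:9 canvas is width-limited in 3737×3737, giving 3737.00 × 2102.06; scale factor 1.2102.
Applying the same ×1.2102: 1286.67 → 1557.08.

1557 px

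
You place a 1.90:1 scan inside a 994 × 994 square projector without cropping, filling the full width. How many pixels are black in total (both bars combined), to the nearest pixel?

Content height = 994 / 1.900 ≈ 523.1579 px.
Black = 994 − 523.1579 = 470.8421 px.
Bar area = 470.8421 × 994 ≈ 468017 px.

468017 pixels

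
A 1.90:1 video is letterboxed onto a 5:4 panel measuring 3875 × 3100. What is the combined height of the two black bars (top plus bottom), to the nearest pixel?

1061 px

Since 1.900 > 1.250, the video is width-limited.
Content height = 3875 / 1.900 ≈ 2039.47 px.
Leftover height: 3100 − 2039.47 = 1060.53 px.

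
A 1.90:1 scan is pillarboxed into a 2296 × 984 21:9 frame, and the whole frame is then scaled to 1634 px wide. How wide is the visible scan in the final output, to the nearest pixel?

Fitted into 2296×984, the scan spans the height; its width is 984 × 1.900 ≈ 1869.60 px.
Resizing to 1634 px wide multiplies everything by 0.7117: 1869.60 → 1330.54 px.

1331 px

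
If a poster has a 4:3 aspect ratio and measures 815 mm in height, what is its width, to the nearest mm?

Width = 815·4/3 = 1086.67.

1087 mm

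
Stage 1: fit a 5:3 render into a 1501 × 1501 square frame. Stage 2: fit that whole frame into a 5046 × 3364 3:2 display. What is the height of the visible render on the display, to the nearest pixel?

5:3 in 1501×1501: fills the width, so the render is 1501.00 × 900.60.
The square canvas is height-limited in 5046×3364, giving 3364.00 × 3364.00; scale factor 2.2412.
Applying the same ×2.2412: 900.60 → 2018.40.

2018 px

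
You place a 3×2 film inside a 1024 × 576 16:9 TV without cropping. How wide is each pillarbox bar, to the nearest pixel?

80 px

3×2 is narrower than 16:9, so it spans the full height.
That makes the image 864.00 px wide (576 × 3/2).
1024 − 864.00 = 160.00 px of bars (80.00 each).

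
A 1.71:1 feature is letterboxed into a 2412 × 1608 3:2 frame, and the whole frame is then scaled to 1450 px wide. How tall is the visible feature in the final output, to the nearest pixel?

In the 2412×1608 frame the feature fills the width: height = 2412 / 1.710 ≈ 1410.53 px.
Scaling 2412 → 1450 is ×0.6012, so the height becomes 1410.53 × 0.6012 ≈ 847.95 px.

848 px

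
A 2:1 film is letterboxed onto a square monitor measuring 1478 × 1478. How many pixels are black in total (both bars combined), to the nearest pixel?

1092242 pixels

2:1 is wider than square, so it spans the full width.
Content height = 1478 × 1/2 ≈ 739.0000 px.
1478 − 739.0000 = 739.0000 px of bars.
Bar area = 739.0000 × 1478 ≈ 1092242 px.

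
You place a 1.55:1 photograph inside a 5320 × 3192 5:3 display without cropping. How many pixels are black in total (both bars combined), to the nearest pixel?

1.55:1 (1.550) < 5:3 (1.667), so the photograph fills the height.
Content width = 3192 × 1.550 ≈ 4947.6000 px.
Black = 5320 − 4947.6000 = 372.4000 px.
That's 372.4000 × 3192 ≈ 1188701 black pixels.

1188701 pixels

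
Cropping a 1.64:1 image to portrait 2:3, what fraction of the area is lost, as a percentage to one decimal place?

59.3%

The height stays; only width is cut (since portrait 2:3 is narrower than 1.64:1).
(0.667)/(1.640) ≈ 0.407 of the area survives, leaving 59.35% discarded.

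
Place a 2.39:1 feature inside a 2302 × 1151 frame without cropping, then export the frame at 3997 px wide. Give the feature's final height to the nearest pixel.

1672 px

In the 2302×1151 frame the feature fills the width: height = 2302 / 2.390 ≈ 963.18 px.
Resizing to 3997 px wide multiplies everything by 1.7363: 963.18 → 1672.38 px.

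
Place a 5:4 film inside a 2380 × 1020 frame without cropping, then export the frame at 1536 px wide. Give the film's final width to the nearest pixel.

823 px

At 2380×1020 the film is height-limited, so width = 1020 × 5/4 ≈ 1275.00 px.
Resizing to 1536 px wide multiplies everything by 0.6454: 1275.00 → 822.86 px.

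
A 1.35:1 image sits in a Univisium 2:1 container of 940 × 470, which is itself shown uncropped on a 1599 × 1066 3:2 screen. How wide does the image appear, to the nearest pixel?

1079 px

1.35:1 in 940×470: fills the height, so the image is 634.50 × 470.00.
Univisium 2:1 in 1599×1066: fills the width, so the intermediate becomes 1599.00 × 799.50 — a scale of ×1.7011.
Applying the same ×1.7011: 634.50 → 1079.33.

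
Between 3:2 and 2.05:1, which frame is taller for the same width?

3:2 = 1.5 and 2.05; 2.05 > 1.5. The smaller width-to-height ratio is the taller frame.

3:2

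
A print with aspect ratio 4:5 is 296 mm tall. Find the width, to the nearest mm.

237 mm

Width = 296·4/5 = 236.80.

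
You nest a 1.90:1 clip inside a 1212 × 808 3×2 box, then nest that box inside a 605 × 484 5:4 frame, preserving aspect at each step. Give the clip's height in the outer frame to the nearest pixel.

Inside the 1212×808 canvas the clip is width-limited at 1212.00 × 637.89.
Second fit — the 3×2 canvas into 605×484 spans the width: 605.00 × 403.33 (×0.4992 from 1212×808).
Applying the same ×0.4992: 637.89 → 318.42.

318 px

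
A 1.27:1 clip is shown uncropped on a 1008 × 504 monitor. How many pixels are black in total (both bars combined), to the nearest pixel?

1.27:1 (1.270) < 2:1 (2.000), so the clip fills the height.
That makes the image 640.0800 px wide (504 × 1.270).
Black = 1008 − 640.0800 = 367.9200 px.
Across the 504-px span: 367.9200 × 504 ≈ 185432 px.

185432 pixels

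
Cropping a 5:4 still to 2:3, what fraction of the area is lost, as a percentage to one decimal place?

46.7%

Going from 5:4 to 2:3 means cutting width while keeping height.
Fraction kept = (0.667)/(1.250) ≈ 53.33%, so 46.67% is lost.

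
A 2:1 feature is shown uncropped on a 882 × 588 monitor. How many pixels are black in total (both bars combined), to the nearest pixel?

Since 2.000 > 1.500, the feature is width-limited.
The feature is 882 × 1/2 ≈ 441.0000 px tall.
588 − 441.0000 = 147.0000 px of bars.
That's 147.0000 × 882 ≈ 129654 black pixels.

129654 pixels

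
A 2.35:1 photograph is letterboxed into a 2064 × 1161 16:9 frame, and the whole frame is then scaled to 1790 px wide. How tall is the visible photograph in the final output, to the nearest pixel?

In the 2064×1161 frame the photograph fills the width: height = 2064 / 2.350 ≈ 878.30 px.
Scaling 2064 → 1790 is ×0.8672, so the height becomes 878.30 × 0.8672 ≈ 761.70 px.

762 px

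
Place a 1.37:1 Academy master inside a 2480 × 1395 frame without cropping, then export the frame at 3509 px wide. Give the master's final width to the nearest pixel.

2704 px

In the 2480×1395 frame the master fills the height: width = 1395 × 1.370 ≈ 1911.15 px.
Resizing to 3509 px wide multiplies everything by 1.4149: 1911.15 → 2704.12 px.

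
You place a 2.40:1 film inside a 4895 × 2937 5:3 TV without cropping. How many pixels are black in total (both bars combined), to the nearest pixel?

2.40:1 (2.400) > 5:3 (1.667), so the film fills the width.
Content height = 4895 / 2.400 ≈ 2039.5833 px.
2937 − 2039.5833 = 897.4167 px of bars.
Bar area = 897.4167 × 4895 ≈ 4392855 px.

4392855 pixels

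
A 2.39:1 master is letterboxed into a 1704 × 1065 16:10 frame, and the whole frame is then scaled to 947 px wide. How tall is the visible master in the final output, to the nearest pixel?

396 px

Fitted into 1704×1065, the master spans the width; its height is 1704 / 2.390 ≈ 712.97 px.
Resizing to 947 px wide multiplies everything by 0.5558: 712.97 → 396.23 px.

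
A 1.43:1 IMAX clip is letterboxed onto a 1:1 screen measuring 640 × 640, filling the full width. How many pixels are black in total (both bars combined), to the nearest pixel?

That makes the image 447.5524 px tall (640 / 1.430).
Leftover height: 640 − 447.5524 = 192.4476 px.
That's 192.4476 × 640 ≈ 123166 black pixels.

123166 pixels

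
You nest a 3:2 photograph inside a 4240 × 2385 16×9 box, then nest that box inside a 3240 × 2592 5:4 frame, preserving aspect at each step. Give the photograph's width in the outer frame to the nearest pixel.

3:2 in 4240×2385: fills the height, so the photograph is 3577.50 × 2385.00.
The 16×9 canvas is width-limited in 3240×2592, giving 3240.00 × 1822.50; scale factor 0.7642.
The photograph scales with it: width 3577.50 × 0.7642 ≈ 2733.75.

2734 px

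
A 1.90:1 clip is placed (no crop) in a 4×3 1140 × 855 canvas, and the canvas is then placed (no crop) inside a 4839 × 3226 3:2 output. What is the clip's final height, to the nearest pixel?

First fit — 1.90:1 into 1140×855 spans the width: 1140.00 × 600.00.
4×3 in 4839×3226: fills the height, so the intermediate becomes 4301.33 × 3226.00 — a scale of ×3.7731.
Applying the same ×3.7731: 600.00 → 2263.86.

2264 px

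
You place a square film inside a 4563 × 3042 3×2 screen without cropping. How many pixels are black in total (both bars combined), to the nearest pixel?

square is narrower than 3×2, so it spans the full height.
The film is 3042 × 1/1 ≈ 3042.0000 px wide.
Black = 4563 − 3042.0000 = 1521.0000 px.
Bar area = 1521.0000 × 3042 ≈ 4626882 px.

4626882 pixels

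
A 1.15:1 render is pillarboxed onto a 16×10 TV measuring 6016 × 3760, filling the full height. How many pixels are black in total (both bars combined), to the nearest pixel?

That makes the image 4324.0000 px wide (3760 × 1.150).
Leftover width: 6016 − 4324.0000 = 1692.0000 px.
Bar area = 1692.0000 × 3760 ≈ 6361920 px.

6361920 pixels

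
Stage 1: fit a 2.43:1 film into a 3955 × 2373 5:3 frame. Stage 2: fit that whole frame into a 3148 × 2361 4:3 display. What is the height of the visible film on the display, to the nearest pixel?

1295 px

First fit — 2.43:1 into 3955×2373 spans the width: 3955.00 × 1627.57.
Second fit — the 5:3 canvas into 3148×2361 spans the width: 3148.00 × 1888.80 (×0.7960 from 3955×2373).
Applying the same ×0.7960: 1627.57 → 1295.47.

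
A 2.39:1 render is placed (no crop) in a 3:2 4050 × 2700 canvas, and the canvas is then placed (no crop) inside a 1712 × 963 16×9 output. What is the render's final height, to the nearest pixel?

604 px

2.39:1 in 4050×2700: fills the width, so the render is 4050.00 × 1694.56.
Second fit — the 3:2 canvas into 1712×963 spans the height: 1444.50 × 963.00 (×0.3567 from 4050×2700).
The render scales with it: height 1694.56 × 0.3567 ≈ 604.39.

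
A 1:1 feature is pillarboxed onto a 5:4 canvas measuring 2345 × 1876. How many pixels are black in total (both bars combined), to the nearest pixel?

879844 pixels

1:1 (1.000) < 5:4 (1.250), so the feature fills the height.
Content width = 1876 × 1/1 ≈ 1876.0000 px.
Black = 2345 − 1876.0000 = 469.0000 px.
That's 469.0000 × 1876 ≈ 879844 black pixels.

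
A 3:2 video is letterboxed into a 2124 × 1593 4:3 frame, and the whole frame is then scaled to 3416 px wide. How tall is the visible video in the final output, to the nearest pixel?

In the 2124×1593 frame the video fills the width: height = 2124 × 2/3 ≈ 1416.00 px.
Scaling 2124 → 3416 is ×1.6083, so the height becomes 1416.00 × 1.6083 ≈ 2277.33 px.

2277 px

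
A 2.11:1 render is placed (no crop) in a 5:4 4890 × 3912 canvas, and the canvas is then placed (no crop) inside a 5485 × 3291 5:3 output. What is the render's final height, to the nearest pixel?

1950 px

First fit — 2.11:1 into 4890×3912 spans the width: 4890.00 × 2317.54.
5:4 in 5485×3291: fills the height, so the intermediate becomes 4113.75 × 3291.00 — a scale of ×0.8413.
The render scales with it: height 2317.54 × 0.8413 ≈ 1949.64.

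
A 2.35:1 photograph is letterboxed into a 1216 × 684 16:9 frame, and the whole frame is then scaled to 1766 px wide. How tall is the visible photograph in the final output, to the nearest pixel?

751 px

At 1216×684 the photograph is width-limited, so height = 1216 / 2.350 ≈ 517.45 px.
The frame scales by 1766/1216 = 1.4523; 517.45 × 1.4523 ≈ 751.49 px.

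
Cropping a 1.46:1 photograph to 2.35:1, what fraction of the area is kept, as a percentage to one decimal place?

62.1%

The width stays; only height is cut (since 2.35:1 is wider than 1.46:1).
(1.460)/(2.350) ≈ 0.621 of the area survives.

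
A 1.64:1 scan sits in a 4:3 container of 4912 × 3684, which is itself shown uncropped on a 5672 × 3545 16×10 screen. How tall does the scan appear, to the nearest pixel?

First fit — 1.64:1 into 4912×3684 spans the width: 4912.00 × 2995.12.
Second fit — the 4:3 canvas into 5672×3545 spans the height: 4726.67 × 3545.00 (×0.9623 from 4912×3684).
Applying the same ×0.9623: 2995.12 → 2882.11.

2882 px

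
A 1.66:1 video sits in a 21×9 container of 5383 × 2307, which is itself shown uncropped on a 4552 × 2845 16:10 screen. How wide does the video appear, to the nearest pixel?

3238 px

Inside the 5383×2307 canvas the video is height-limited at 3829.62 × 2307.00.
Second fit — the 21×9 canvas into 4552×2845 spans the width: 4552.00 × 1950.86 (×0.8456 from 5383×2307).
Applying the same ×0.8456: 3829.62 → 3238.42.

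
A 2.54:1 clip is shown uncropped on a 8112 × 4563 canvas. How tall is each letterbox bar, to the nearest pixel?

2.54:1 (2.540) > 16:9 (1.778), so the clip fills the width.
Content height = 8112 / 2.540 ≈ 3193.70 px.
Black = 4563 − 3193.70 = 1369.30 px, or 684.65 per bar.

685 px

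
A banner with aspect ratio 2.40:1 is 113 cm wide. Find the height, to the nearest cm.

47 cm

113 / 2.400 = 47.08.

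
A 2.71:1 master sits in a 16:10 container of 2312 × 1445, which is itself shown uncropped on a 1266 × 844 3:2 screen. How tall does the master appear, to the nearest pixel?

467 px

2.71:1 in 2312×1445: fills the width, so the master is 2312.00 × 853.14.
Second fit — the 16:10 canvas into 1266×844 spans the width: 1266.00 × 791.25 (×0.5476 from 2312×1445).
Applying the same ×0.5476: 853.14 → 467.16.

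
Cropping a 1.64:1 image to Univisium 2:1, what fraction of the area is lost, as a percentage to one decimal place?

Going from 1.64:1 to Univisium 2:1 means cutting height while keeping width.
Area ratio = (1.640)/(2.000) = 82.00%; the remaining 18.00% is cropped out.

18.0%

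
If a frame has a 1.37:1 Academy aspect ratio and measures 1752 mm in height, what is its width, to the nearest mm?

2400 mm

At 1.37:1 Academy, 1752 × 1.370 ≈ 2400.24.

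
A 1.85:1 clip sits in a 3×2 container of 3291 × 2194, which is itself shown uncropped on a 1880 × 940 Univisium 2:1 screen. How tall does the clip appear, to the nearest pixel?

First fit — 1.85:1 into 3291×2194 spans the width: 3291.00 × 1778.92.
The 3×2 canvas is height-limited in 1880×940, giving 1410.00 × 940.00; scale factor 0.4284.
The clip scales with it: height 1778.92 × 0.4284 ≈ 762.16.

762 px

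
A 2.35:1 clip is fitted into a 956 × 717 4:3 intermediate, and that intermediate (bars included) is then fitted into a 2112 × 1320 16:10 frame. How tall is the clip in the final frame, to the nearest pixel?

749 px

2.35:1 in 956×717: fills the width, so the clip is 956.00 × 406.81.
Second fit — the 4:3 canvas into 2112×1320 spans the height: 1760.00 × 1320.00 (×1.8410 from 956×717).
Applying the same ×1.8410: 406.81 → 748.94.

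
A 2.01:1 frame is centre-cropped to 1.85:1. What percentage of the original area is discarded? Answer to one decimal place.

1.85:1 is narrower than 2.01:1, so the crop keeps the full height and trims the width.
Area ratio = (1.850)/(2.010) = 92.04%; the remaining 7.96% is cropped out.

8.0%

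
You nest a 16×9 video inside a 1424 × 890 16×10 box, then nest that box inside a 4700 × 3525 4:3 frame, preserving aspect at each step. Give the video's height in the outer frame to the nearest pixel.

Inside the 1424×890 canvas the video is width-limited at 1424.00 × 801.00.
Second fit — the 16×10 canvas into 4700×3525 spans the width: 4700.00 × 2937.50 (×3.3006 from 1424×890).
Applying the same ×3.3006: 801.00 → 2643.75.

2644 px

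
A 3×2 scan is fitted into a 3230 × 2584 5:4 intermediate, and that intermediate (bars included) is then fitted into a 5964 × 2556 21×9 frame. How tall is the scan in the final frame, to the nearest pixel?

First fit — 3×2 into 3230×2584 spans the width: 3230.00 × 2153.33.
Second fit — the 5:4 canvas into 5964×2556 spans the height: 3195.00 × 2556.00 (×0.9892 from 3230×2584).
The scan scales with it: height 2153.33 × 0.9892 ≈ 2130.00.

2130 px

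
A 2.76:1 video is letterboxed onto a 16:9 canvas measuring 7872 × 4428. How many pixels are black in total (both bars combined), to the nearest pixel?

12404903 pixels

2.76:1 is wider than 16:9, so it spans the full width.
That makes the image 2852.1739 px tall (7872 / 2.760).
Black = 4428 − 2852.1739 = 1575.8261 px.
Bar area = 1575.8261 × 7872 ≈ 12404903 px.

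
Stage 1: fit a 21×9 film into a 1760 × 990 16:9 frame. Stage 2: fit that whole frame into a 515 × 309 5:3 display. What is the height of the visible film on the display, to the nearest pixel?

221 px

Inside the 1760×990 canvas the film is width-limited at 1760.00 × 754.29.
16:9 in 515×309: fills the width, so the intermediate becomes 515.00 × 289.69 — a scale of ×0.2926.
Applying the same ×0.2926: 754.29 → 220.71.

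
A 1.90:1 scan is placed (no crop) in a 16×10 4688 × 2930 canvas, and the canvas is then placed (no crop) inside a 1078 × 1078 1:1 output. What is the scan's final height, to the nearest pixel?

567 px

1.90:1 in 4688×2930: fills the width, so the scan is 4688.00 × 2467.37.
Second fit — the 16×10 canvas into 1078×1078 spans the width: 1078.00 × 673.75 (×0.2299 from 4688×2930).
So the scan's height is 2467.37 × 0.2299 ≈ 567.37.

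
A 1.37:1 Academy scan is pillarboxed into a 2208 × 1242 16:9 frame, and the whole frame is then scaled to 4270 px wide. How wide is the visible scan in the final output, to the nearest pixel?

Fitted into 2208×1242, the scan spans the height; its width is 1242 × 1.370 ≈ 1701.54 px.
The frame scales by 4270/2208 = 1.9339; 1701.54 × 1.9339 ≈ 3290.57 px.

3291 px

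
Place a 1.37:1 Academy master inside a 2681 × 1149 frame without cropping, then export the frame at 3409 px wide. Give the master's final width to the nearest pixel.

2002 px

Fitted into 2681×1149, the master spans the height; its width is 1149 × 1.370 ≈ 1574.13 px.
Scaling 2681 → 3409 is ×1.2715, so the width becomes 1574.13 × 1.2715 ≈ 2001.57 px.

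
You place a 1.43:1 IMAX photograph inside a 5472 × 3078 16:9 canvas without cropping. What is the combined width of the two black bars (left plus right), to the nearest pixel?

1070 px

1.43:1 IMAX is narrower than 16:9, so it spans the full height.
That makes the image 4401.54 px wide (3078 × 1.430).
Black = 5472 − 4401.54 = 1070.46 px.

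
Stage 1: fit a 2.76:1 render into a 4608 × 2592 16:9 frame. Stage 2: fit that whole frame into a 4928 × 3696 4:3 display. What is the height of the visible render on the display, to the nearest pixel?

1786 px

2.76:1 in 4608×2592: fills the width, so the render is 4608.00 × 1669.57.
Second fit — the 16:9 canvas into 4928×3696 spans the width: 4928.00 × 2772.00 (×1.0694 from 4608×2592).
The render scales with it: height 1669.57 × 1.0694 ≈ 1785.51.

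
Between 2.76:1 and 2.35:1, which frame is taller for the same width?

2.76 and 2.35; 2.76 > 2.35. The smaller width-to-height ratio is the taller frame.

2.35:1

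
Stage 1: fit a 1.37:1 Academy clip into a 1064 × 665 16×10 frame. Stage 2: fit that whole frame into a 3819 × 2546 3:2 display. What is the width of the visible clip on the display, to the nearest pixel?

3270 px

First fit — 1.37:1 Academy into 1064×665 spans the height: 911.05 × 665.00.
Second fit — the 16×10 canvas into 3819×2546 spans the width: 3819.00 × 2386.88 (×3.5893 from 1064×665).
Applying the same ×3.5893: 911.05 → 3270.02.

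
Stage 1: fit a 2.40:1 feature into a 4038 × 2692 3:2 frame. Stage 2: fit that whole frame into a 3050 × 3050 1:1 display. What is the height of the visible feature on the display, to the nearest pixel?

1271 px

First fit — 2.40:1 into 4038×2692 spans the width: 4038.00 × 1682.50.
The 3:2 canvas is width-limited in 3050×3050, giving 3050.00 × 2033.33; scale factor 0.7553.
The feature scales with it: height 1682.50 × 0.7553 ≈ 1270.83.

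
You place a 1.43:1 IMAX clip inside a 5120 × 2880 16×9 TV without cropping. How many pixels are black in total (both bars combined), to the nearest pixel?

1.43:1 IMAX (1.430) < 16×9 (1.778), so the clip fills the height.
The clip is 2880 × 1.430 ≈ 4118.4000 px wide.
Black = 5120 − 4118.4000 = 1001.6000 px.
Bar area = 1001.6000 × 2880 ≈ 2884608 px.

2884608 pixels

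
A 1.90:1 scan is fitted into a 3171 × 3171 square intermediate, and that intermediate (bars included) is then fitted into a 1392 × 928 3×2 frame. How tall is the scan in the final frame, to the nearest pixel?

First fit — 1.90:1 into 3171×3171 spans the width: 3171.00 × 1668.95.
The square canvas is height-limited in 1392×928, giving 928.00 × 928.00; scale factor 0.2927.
Applying the same ×0.2927: 1668.95 → 488.42.

488 px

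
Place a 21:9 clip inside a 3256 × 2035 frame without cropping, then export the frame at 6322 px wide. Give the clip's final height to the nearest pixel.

2709 px

In the 3256×2035 frame the clip fills the width: height = 3256 × 9/21 ≈ 1395.43 px.
Scaling 3256 → 6322 is ×1.9416, so the height becomes 1395.43 × 1.9416 ≈ 2709.43 px.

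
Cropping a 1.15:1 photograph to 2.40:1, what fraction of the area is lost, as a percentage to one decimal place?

2.40:1 is wider than 1.15:1, so the crop keeps the full width and trims the height.
Area ratio = (1.150)/(2.400) = 47.92%; the remaining 52.08% is cropped out.

52.1%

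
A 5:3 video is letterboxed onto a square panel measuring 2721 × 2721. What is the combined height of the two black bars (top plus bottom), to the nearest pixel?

Since 1.667 > 1.000, the video is width-limited.
Content height = 2721 × 3/5 ≈ 1632.60 px.
Black = 2721 − 1632.60 = 1088.40 px.

1088 px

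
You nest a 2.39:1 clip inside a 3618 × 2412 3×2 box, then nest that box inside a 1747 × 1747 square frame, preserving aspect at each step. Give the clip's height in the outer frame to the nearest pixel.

731 px

2.39:1 in 3618×2412: fills the width, so the clip is 3618.00 × 1513.81.
Second fit — the 3×2 canvas into 1747×1747 spans the width: 1747.00 × 1164.67 (×0.4829 from 3618×2412).
The clip scales with it: height 1513.81 × 0.4829 ≈ 730.96.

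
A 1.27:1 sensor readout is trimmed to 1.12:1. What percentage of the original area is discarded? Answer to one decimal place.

The height stays; only width is cut (since 1.12:1 is narrower than 1.27:1).
(1.120)/(1.270) ≈ 0.882 of the area survives, leaving 11.81% discarded.

11.8%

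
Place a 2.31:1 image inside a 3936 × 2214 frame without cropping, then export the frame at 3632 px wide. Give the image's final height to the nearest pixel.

At 3936×2214 the image is width-limited, so height = 3936 / 2.310 ≈ 1703.90 px.
Scaling 3936 → 3632 is ×0.9228, so the height becomes 1703.90 × 0.9228 ≈ 1572.29 px.

1572 px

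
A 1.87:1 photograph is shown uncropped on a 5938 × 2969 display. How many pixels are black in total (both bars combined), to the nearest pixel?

1.87:1 is narrower than Univisium 2:1, so it spans the full height.
Content width = 2969 × 1.870 ≈ 5552.0300 px.
Leftover width: 5938 − 5552.0300 = 385.9700 px.
Across the 2969-px span: 385.9700 × 2969 ≈ 1145945 px.

1145945 pixels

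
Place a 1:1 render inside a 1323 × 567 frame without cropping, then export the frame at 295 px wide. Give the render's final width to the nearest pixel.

126 px

In the 1323×567 frame the render fills the height: width = 567 × 1/1 ≈ 567.00 px.
The frame scales by 295/1323 = 0.2230; 567.00 × 0.2230 ≈ 126.43 px.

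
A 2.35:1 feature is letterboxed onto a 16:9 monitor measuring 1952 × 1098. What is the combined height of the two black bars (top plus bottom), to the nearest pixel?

2.35:1 is wider than 16:9, so it spans the full width.
That makes the image 830.64 px tall (1952 / 2.350).
1098 − 830.64 = 267.36 px of bars.

267 px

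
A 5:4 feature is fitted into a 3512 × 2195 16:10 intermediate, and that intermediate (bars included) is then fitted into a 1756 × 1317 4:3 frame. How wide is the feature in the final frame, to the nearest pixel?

5:4 in 3512×2195: fills the height, so the feature is 2743.75 × 2195.00.
Second fit — the 16:10 canvas into 1756×1317 spans the width: 1756.00 × 1097.50 (×0.5000 from 3512×2195).
So the feature's width is 2743.75 × 0.5000 ≈ 1371.88.

1372 px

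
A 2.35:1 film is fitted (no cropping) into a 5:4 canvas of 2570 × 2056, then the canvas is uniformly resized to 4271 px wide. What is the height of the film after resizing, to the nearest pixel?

1817 px

In the 2570×2056 frame the film fills the width: height = 2570 / 2.350 ≈ 1093.62 px.
Resizing to 4271 px wide multiplies everything by 1.6619: 1093.62 → 1817.45 px.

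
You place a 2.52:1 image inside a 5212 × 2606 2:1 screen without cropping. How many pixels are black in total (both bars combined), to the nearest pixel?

2.52:1 is wider than 2:1, so it spans the full width.
The image is 5212 / 2.520 ≈ 2068.2540 px tall.
Black = 2606 − 2068.2540 = 537.7460 px.
That's 537.7460 × 5212 ≈ 2802732 black pixels.

2802732 pixels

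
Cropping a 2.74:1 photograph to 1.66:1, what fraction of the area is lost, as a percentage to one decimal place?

Going from 2.74:1 to 1.66:1 means cutting width while keeping height.
Fraction kept = (1.660)/(2.740) ≈ 60.58%, so 39.42% is lost.

39.4%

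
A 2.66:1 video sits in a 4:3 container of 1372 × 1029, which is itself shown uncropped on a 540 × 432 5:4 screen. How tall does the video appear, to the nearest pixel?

203 px

First fit — 2.66:1 into 1372×1029 spans the width: 1372.00 × 515.79.
4:3 in 540×432: fills the width, so the intermediate becomes 540.00 × 405.00 — a scale of ×0.3936.
Applying the same ×0.3936: 515.79 → 203.01.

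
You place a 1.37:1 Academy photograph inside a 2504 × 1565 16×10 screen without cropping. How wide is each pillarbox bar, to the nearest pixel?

180 px

1.37:1 Academy (1.370) < 16×10 (1.600), so the photograph fills the height.
Content width = 1565 × 1.370 ≈ 2144.05 px.
Black = 2504 − 2144.05 = 359.95 px, or 179.97 per bar.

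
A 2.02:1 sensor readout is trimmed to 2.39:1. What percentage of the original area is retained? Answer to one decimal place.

84.5%

Going from 2.02:1 to 2.39:1 means cutting height while keeping width.
Fraction kept = (2.020)/(2.390) ≈ 84.52%.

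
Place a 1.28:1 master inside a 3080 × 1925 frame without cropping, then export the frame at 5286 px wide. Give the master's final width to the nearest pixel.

At 3080×1925 the master is height-limited, so width = 1925 × 1.280 ≈ 2464.00 px.
The frame scales by 5286/3080 = 1.7162; 2464.00 × 1.7162 ≈ 4228.80 px.

4229 px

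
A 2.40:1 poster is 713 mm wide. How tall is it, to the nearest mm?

Height = 713 / 2.400 = 297.08.

297 mm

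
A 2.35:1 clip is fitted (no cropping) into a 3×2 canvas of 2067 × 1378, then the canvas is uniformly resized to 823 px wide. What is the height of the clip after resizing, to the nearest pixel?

350 px

Fitted into 2067×1378, the clip spans the width; its height is 2067 / 2.350 ≈ 879.57 px.
Resizing to 823 px wide multiplies everything by 0.3982: 879.57 → 350.21 px.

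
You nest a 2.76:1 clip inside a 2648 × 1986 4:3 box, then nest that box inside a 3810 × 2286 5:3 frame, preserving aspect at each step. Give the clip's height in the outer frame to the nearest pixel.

Inside the 2648×1986 canvas the clip is width-limited at 2648.00 × 959.42.
The 4:3 canvas is height-limited in 3810×2286, giving 3048.00 × 2286.00; scale factor 1.1511.
So the clip's height is 959.42 × 1.1511 ≈ 1104.35.

1104 px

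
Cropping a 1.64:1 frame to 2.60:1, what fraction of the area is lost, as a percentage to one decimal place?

36.9%

The width stays; only height is cut (since 2.60:1 is wider than 1.64:1).
Fraction kept = (1.640)/(2.600) ≈ 63.08%, so 36.92% is lost.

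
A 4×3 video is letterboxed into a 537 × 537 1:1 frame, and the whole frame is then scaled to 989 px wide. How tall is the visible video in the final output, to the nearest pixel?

Fitted into 537×537, the video spans the width; its height is 537 × 3/4 ≈ 402.75 px.
Resizing to 989 px wide multiplies everything by 1.8417: 402.75 → 741.75 px.

742 px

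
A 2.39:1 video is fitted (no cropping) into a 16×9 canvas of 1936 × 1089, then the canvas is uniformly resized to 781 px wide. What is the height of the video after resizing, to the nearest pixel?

Fitted into 1936×1089, the video spans the width; its height is 1936 / 2.390 ≈ 810.04 px.
Resizing to 781 px wide multiplies everything by 0.4034: 810.04 → 326.78 px.

327 px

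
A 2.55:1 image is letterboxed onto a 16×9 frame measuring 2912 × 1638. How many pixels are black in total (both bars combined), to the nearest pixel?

1444466 pixels

2.55:1 is wider than 16×9, so it spans the full width.
Content height = 2912 / 2.550 ≈ 1141.9608 px.
Leftover height: 1638 − 1141.9608 = 496.0392 px.
That's 496.0392 × 2912 ≈ 1444466 black pixels.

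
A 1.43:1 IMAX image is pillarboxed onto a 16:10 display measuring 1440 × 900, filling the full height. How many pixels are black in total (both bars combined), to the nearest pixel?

That makes the image 1287.0000 px wide (900 × 1.430).
Leftover width: 1440 − 1287.0000 = 153.0000 px.
That's 153.0000 × 900 ≈ 137700 black pixels.

137700 pixels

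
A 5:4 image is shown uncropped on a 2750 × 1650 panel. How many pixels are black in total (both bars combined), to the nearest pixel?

1134375 pixels

5:4 is narrower than 5:3, so it spans the full height.
Content width = 1650 × 5/4 ≈ 2062.5000 px.
Black = 2750 − 2062.5000 = 687.5000 px.
That's 687.5000 × 1650 ≈ 1134375 black pixels.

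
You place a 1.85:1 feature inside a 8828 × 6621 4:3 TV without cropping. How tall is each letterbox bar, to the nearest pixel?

925 px

Since 1.850 > 1.333, the feature is width-limited.
Content height = 8828 / 1.850 ≈ 4771.89 px.
Leftover height: 6621 − 4771.89 = 1849.11 px → 924.55 each side.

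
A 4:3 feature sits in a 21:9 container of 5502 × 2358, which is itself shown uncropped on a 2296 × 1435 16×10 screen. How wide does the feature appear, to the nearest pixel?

1312 px

4:3 in 5502×2358: fills the height, so the feature is 3144.00 × 2358.00.
The 21:9 canvas is width-limited in 2296×1435, giving 2296.00 × 984.00; scale factor 0.4173.
The feature scales with it: width 3144.00 × 0.4173 ≈ 1312.00.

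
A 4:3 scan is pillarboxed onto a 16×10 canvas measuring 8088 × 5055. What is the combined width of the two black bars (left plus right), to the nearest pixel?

4:3 is narrower than 16×10, so it spans the full height.
Content width = 5055 × 4/3 ≈ 6740.00 px.
8088 − 6740.00 = 1348.00 px of bars.

1348 px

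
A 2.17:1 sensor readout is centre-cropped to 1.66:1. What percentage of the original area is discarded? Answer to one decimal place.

23.5%

The height stays; only width is cut (since 1.66:1 is narrower than 2.17:1).
Fraction kept = (1.660)/(2.170) ≈ 76.50%, so 23.50% is lost.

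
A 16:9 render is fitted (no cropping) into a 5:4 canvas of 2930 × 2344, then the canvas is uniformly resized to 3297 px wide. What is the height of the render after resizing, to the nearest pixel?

1855 px

Fitted into 2930×2344, the render spans the width; its height is 2930 × 9/16 ≈ 1648.12 px.
Resizing to 3297 px wide multiplies everything by 1.1253: 1648.12 → 1854.56 px.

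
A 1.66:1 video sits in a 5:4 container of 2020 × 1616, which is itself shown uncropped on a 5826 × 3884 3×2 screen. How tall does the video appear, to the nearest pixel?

2925 px

1.66:1 in 2020×1616: fills the width, so the video is 2020.00 × 1216.87.
5:4 in 5826×3884: fills the height, so the intermediate becomes 4855.00 × 3884.00 — a scale of ×2.4035.
The video scales with it: height 1216.87 × 2.4035 ≈ 2924.70.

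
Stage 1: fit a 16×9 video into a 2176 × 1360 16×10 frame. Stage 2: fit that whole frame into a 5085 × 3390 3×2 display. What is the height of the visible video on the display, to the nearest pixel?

2860 px

16×9 in 2176×1360: fills the width, so the video is 2176.00 × 1224.00.
Second fit — the 16×10 canvas into 5085×3390 spans the width: 5085.00 × 3178.12 (×2.3369 from 2176×1360).
Applying the same ×2.3369: 1224.00 → 2860.31.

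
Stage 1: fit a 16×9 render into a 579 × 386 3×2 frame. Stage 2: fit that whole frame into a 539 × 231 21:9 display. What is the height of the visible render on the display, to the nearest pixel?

First fit — 16×9 into 579×386 spans the width: 579.00 × 325.69.
Second fit — the 3×2 canvas into 539×231 spans the height: 346.50 × 231.00 (×0.5984 from 579×386).
Applying the same ×0.5984: 325.69 → 194.91.

195 px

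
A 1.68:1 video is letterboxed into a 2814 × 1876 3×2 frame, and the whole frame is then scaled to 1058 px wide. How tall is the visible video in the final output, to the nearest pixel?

630 px

Fitted into 2814×1876, the video spans the width; its height is 2814 / 1.680 ≈ 1675.00 px.
Scaling 2814 → 1058 is ×0.3760, so the height becomes 1675.00 × 0.3760 ≈ 629.76 px.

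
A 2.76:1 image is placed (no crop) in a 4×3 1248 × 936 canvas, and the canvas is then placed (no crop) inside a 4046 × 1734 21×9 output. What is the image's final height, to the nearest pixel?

Inside the 1248×936 canvas the image is width-limited at 1248.00 × 452.17.
4×3 in 4046×1734: fills the height, so the intermediate becomes 2312.00 × 1734.00 — a scale of ×1.8526.
Applying the same ×1.8526: 452.17 → 837.68.

838 px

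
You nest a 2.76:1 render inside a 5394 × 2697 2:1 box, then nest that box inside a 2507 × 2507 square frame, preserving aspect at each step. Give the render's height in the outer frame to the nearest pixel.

2.76:1 in 5394×2697: fills the width, so the render is 5394.00 × 1954.35.
Second fit — the 2:1 canvas into 2507×2507 spans the width: 2507.00 × 1253.50 (×0.4648 from 5394×2697).
So the render's height is 1954.35 × 0.4648 ≈ 908.33.

908 px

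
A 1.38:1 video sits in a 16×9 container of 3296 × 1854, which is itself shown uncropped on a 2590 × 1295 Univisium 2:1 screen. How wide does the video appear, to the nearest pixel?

1787 px

Inside the 3296×1854 canvas the video is height-limited at 2558.52 × 1854.00.
16×9 in 2590×1295: fills the height, so the intermediate becomes 2302.22 × 1295.00 — a scale of ×0.6985.
The video scales with it: width 2558.52 × 0.6985 ≈ 1787.10.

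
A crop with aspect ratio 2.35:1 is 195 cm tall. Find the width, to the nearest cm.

195 × 2.350 = 458.25.

458 cm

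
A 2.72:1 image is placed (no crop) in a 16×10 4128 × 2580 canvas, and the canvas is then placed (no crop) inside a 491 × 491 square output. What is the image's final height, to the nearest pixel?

181 px

Inside the 4128×2580 canvas the image is width-limited at 4128.00 × 1517.65.
Second fit — the 16×10 canvas into 491×491 spans the width: 491.00 × 306.88 (×0.1189 from 4128×2580).
The image scales with it: height 1517.65 × 0.1189 ≈ 180.51.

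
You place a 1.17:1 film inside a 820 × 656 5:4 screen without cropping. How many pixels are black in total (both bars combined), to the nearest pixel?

Since 1.170 < 1.250, the film is height-limited.
That makes the image 767.5200 px wide (656 × 1.170).
820 − 767.5200 = 52.4800 px of bars.
Bar area = 52.4800 × 656 ≈ 34427 px.

34427 pixels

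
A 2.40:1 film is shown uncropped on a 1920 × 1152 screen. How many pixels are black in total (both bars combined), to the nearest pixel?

675840 pixels

2.40:1 (2.400) > 5:3 (1.667), so the film fills the width.
Content height = 1920 / 2.400 ≈ 800.0000 px.
Leftover height: 1152 − 800.0000 = 352.0000 px.
Across the 1920-px span: 352.0000 × 1920 ≈ 675840 px.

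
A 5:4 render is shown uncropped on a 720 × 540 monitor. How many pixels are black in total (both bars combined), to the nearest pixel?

24300 pixels

5:4 (1.250) < 4:3 (1.333), so the render fills the height.
That makes the image 675.0000 px wide (540 × 5/4).
Black = 720 − 675.0000 = 45.0000 px.
Bar area = 45.0000 × 540 ≈ 24300 px.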